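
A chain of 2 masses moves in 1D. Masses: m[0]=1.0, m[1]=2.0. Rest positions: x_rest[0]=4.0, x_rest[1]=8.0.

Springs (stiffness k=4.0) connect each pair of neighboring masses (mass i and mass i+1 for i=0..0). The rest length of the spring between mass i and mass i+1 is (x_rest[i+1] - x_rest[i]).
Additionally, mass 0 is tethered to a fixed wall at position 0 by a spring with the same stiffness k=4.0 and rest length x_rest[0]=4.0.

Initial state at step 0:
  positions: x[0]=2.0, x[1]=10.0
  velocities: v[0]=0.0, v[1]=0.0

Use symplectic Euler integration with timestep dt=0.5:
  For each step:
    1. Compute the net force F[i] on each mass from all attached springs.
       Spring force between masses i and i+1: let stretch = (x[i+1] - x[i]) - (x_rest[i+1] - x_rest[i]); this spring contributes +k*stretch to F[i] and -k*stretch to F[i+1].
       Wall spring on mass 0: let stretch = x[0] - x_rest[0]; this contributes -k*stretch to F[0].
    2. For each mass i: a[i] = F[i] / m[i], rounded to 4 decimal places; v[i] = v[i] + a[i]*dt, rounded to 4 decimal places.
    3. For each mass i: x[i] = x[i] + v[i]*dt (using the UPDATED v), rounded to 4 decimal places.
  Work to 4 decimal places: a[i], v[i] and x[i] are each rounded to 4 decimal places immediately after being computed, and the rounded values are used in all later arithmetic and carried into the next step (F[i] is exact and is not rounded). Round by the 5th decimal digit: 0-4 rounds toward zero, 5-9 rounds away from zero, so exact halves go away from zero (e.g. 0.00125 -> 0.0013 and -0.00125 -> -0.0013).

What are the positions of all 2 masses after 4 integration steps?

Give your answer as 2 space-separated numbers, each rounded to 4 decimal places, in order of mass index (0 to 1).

Answer: 3.0000 7.5000

Derivation:
Step 0: x=[2.0000 10.0000] v=[0.0000 0.0000]
Step 1: x=[8.0000 8.0000] v=[12.0000 -4.0000]
Step 2: x=[6.0000 8.0000] v=[-4.0000 0.0000]
Step 3: x=[0.0000 9.0000] v=[-12.0000 2.0000]
Step 4: x=[3.0000 7.5000] v=[6.0000 -3.0000]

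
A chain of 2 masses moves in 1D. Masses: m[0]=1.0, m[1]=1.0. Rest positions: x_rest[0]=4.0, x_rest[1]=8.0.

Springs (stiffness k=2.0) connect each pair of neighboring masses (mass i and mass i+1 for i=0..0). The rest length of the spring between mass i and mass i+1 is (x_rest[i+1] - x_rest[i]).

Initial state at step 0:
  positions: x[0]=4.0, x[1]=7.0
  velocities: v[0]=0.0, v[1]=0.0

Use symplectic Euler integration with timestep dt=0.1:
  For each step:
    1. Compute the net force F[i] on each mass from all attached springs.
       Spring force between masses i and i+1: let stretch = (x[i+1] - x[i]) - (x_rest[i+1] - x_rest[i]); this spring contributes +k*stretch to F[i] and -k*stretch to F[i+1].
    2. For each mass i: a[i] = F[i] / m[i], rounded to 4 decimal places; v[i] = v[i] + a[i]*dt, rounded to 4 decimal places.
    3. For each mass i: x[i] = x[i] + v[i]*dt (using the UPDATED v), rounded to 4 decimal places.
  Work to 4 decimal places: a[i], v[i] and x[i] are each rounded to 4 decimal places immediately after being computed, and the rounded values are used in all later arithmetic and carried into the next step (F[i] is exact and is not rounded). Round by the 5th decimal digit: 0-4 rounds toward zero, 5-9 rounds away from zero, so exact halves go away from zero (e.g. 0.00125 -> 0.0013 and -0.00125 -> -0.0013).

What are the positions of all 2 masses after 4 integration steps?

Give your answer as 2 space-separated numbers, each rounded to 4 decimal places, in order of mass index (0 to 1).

Answer: 3.8118 7.1882

Derivation:
Step 0: x=[4.0000 7.0000] v=[0.0000 0.0000]
Step 1: x=[3.9800 7.0200] v=[-0.2000 0.2000]
Step 2: x=[3.9408 7.0592] v=[-0.3920 0.3920]
Step 3: x=[3.8840 7.1160] v=[-0.5683 0.5683]
Step 4: x=[3.8118 7.1882] v=[-0.7219 0.7219]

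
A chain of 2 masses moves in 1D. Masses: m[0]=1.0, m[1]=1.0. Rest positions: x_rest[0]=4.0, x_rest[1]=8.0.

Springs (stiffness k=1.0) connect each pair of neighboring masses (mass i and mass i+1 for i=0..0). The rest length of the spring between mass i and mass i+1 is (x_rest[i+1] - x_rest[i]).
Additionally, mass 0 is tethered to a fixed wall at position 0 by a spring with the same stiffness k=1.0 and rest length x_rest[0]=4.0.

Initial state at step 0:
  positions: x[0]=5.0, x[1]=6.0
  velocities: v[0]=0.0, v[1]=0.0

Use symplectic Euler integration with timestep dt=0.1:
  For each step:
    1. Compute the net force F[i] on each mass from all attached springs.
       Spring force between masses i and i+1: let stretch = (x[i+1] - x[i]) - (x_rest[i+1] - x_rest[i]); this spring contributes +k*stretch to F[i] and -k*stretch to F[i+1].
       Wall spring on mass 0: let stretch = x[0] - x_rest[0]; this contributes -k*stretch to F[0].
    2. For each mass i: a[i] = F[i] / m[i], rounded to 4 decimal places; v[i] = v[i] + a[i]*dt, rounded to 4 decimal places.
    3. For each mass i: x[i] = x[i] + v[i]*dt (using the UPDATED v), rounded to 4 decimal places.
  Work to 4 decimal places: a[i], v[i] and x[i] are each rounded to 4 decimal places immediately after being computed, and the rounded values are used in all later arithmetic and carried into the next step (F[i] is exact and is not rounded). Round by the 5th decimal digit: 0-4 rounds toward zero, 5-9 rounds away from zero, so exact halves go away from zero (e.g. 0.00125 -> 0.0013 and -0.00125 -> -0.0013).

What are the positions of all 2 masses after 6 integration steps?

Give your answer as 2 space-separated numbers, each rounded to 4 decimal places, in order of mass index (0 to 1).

Step 0: x=[5.0000 6.0000] v=[0.0000 0.0000]
Step 1: x=[4.9600 6.0300] v=[-0.4000 0.3000]
Step 2: x=[4.8811 6.0893] v=[-0.7890 0.5930]
Step 3: x=[4.7655 6.1765] v=[-1.1563 0.8722]
Step 4: x=[4.6163 6.2896] v=[-1.4918 1.1311]
Step 5: x=[4.4377 6.4260] v=[-1.7861 1.3638]
Step 6: x=[4.2346 6.5825] v=[-2.0310 1.5650]

Answer: 4.2346 6.5825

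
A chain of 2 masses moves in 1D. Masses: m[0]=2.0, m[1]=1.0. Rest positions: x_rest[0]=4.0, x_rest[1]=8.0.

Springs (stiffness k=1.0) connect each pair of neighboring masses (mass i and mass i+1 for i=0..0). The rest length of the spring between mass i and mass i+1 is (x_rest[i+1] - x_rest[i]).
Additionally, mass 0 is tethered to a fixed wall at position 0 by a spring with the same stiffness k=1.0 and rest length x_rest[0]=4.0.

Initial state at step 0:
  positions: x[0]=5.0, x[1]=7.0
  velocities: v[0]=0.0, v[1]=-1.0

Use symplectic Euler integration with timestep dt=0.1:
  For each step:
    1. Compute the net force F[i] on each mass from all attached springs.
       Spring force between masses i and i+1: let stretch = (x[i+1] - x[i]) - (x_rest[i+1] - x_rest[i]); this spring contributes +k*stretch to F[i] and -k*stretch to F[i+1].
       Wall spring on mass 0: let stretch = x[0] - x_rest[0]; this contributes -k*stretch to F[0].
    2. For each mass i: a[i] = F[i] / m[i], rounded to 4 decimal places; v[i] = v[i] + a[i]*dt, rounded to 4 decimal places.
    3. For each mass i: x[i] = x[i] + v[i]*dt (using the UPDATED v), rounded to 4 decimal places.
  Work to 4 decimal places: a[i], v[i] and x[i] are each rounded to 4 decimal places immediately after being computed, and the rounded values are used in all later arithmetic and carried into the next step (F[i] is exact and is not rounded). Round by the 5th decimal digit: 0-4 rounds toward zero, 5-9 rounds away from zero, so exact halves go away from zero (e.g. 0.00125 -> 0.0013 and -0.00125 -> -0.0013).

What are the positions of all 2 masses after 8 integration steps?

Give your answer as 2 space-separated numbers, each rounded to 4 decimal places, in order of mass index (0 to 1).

Answer: 4.4712 6.9296

Derivation:
Step 0: x=[5.0000 7.0000] v=[0.0000 -1.0000]
Step 1: x=[4.9850 6.9200] v=[-0.1500 -0.8000]
Step 2: x=[4.9548 6.8607] v=[-0.3025 -0.5935]
Step 3: x=[4.9093 6.8223] v=[-0.4550 -0.3841]
Step 4: x=[4.8488 6.8048] v=[-0.6048 -0.1754]
Step 5: x=[4.7739 6.8077] v=[-0.7494 0.0290]
Step 6: x=[4.6853 6.8303] v=[-0.8864 0.2256]
Step 7: x=[4.5840 6.8714] v=[-1.0134 0.4111]
Step 8: x=[4.4712 6.9296] v=[-1.1282 0.5824]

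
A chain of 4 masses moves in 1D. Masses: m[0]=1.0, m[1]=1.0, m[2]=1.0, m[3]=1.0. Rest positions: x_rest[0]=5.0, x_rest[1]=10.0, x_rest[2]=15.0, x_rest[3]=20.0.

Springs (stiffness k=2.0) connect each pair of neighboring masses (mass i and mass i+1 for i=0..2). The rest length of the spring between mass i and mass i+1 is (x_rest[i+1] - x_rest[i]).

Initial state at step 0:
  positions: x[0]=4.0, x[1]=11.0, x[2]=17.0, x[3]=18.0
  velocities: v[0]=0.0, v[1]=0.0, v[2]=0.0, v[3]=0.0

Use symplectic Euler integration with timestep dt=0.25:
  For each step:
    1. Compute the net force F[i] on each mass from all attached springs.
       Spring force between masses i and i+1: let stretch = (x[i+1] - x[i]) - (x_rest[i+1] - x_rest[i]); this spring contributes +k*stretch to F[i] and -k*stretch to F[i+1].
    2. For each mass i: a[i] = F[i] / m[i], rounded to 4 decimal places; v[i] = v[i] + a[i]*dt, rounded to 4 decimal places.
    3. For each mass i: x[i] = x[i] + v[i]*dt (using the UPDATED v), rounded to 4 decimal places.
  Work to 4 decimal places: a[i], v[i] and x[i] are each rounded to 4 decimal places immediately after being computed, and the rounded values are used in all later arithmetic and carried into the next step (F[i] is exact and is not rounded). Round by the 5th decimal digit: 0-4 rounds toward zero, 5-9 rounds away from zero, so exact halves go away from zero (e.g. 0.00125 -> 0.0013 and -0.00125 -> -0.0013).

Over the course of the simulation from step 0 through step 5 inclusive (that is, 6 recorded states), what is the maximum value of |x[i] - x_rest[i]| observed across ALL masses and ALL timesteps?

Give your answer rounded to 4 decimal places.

Step 0: x=[4.0000 11.0000 17.0000 18.0000] v=[0.0000 0.0000 0.0000 0.0000]
Step 1: x=[4.2500 10.8750 16.3750 18.5000] v=[1.0000 -0.5000 -2.5000 2.0000]
Step 2: x=[4.7031 10.6094 15.3281 19.3594] v=[1.8125 -1.0625 -4.1875 3.4375]
Step 3: x=[5.2695 10.1953 14.1953 20.3399] v=[2.2657 -1.6563 -4.5312 3.9219]
Step 4: x=[5.8267 9.6655 13.3306 21.1773] v=[2.2286 -2.1192 -3.4589 3.3496]
Step 5: x=[6.2387 9.1140 12.9886 21.6589] v=[1.6480 -2.2061 -1.3681 1.9263]
Max displacement = 2.0114

Answer: 2.0114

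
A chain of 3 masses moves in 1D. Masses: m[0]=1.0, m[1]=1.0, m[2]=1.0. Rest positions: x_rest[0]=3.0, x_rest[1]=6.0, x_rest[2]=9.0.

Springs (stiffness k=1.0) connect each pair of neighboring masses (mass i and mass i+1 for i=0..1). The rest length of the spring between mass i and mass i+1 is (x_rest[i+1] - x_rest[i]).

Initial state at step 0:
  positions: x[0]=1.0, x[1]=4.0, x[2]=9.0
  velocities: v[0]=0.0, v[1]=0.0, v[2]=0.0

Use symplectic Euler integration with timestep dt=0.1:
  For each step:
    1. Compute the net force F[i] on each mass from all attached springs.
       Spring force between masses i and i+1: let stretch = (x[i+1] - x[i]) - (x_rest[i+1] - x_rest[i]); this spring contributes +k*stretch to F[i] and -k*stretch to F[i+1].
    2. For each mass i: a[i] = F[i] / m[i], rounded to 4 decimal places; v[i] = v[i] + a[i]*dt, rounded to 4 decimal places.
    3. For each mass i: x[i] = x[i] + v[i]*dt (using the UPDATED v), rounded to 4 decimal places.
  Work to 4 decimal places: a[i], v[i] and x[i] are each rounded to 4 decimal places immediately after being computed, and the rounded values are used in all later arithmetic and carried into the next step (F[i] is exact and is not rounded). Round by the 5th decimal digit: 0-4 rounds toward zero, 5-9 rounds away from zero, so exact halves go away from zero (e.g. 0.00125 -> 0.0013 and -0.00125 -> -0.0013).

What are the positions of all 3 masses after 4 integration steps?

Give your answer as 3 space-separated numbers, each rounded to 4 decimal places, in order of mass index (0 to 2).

Step 0: x=[1.0000 4.0000 9.0000] v=[0.0000 0.0000 0.0000]
Step 1: x=[1.0000 4.0200 8.9800] v=[0.0000 0.2000 -0.2000]
Step 2: x=[1.0002 4.0594 8.9404] v=[0.0020 0.3940 -0.3960]
Step 3: x=[1.0010 4.1170 8.8820] v=[0.0079 0.5762 -0.5841]
Step 4: x=[1.0030 4.1911 8.8059] v=[0.0195 0.7411 -0.7606]

Answer: 1.0030 4.1911 8.8059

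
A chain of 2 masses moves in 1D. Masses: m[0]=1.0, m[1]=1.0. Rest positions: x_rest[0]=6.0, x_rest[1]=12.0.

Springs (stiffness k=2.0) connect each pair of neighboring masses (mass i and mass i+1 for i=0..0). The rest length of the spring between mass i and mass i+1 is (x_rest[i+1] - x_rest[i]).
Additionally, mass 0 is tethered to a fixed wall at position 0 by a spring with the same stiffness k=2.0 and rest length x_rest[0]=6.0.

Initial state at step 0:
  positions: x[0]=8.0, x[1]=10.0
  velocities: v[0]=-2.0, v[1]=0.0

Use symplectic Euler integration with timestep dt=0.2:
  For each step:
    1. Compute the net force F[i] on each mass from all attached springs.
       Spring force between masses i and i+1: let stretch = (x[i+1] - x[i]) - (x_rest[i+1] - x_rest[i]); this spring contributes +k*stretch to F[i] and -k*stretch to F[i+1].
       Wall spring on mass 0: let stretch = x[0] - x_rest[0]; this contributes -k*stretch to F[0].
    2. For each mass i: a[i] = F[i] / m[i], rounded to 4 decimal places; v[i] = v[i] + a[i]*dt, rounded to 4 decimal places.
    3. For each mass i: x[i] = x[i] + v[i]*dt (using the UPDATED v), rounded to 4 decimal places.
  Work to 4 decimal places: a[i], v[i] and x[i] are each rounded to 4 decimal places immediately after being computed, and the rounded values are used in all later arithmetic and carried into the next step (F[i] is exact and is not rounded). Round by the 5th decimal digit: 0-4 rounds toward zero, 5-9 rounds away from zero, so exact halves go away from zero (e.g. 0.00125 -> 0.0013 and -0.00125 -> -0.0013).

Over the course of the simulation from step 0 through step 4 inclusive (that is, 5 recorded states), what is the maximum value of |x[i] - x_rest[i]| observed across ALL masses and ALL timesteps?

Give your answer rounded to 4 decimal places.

Answer: 2.4442

Derivation:
Step 0: x=[8.0000 10.0000] v=[-2.0000 0.0000]
Step 1: x=[7.1200 10.3200] v=[-4.4000 1.6000]
Step 2: x=[5.9264 10.8640] v=[-5.9680 2.7200]
Step 3: x=[4.6537 11.4930] v=[-6.3635 3.1450]
Step 4: x=[3.5558 12.0549] v=[-5.4893 2.8093]
Max displacement = 2.4442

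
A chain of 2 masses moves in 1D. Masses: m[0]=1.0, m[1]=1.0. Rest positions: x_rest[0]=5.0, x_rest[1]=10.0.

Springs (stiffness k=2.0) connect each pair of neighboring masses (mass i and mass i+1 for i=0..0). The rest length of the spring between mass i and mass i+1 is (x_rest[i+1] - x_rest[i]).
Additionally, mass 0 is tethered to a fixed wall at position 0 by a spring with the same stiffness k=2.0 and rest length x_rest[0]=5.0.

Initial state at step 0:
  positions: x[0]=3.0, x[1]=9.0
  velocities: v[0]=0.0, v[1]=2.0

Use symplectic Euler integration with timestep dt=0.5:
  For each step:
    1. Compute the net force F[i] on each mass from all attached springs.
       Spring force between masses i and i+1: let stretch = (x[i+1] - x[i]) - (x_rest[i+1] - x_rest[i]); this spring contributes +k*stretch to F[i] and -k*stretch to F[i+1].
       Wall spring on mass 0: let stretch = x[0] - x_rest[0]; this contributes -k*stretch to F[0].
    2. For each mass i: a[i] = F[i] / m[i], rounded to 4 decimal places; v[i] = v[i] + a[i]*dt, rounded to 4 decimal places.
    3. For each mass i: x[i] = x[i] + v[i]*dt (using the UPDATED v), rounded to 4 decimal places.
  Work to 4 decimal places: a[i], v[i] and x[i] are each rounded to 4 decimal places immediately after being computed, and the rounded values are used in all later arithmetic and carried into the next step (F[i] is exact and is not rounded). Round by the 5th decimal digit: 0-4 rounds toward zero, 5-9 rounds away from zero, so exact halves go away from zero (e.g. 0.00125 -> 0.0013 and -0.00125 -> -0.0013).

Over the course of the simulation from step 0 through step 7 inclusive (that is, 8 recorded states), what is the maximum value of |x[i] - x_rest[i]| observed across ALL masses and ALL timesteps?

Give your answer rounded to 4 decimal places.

Step 0: x=[3.0000 9.0000] v=[0.0000 2.0000]
Step 1: x=[4.5000 9.5000] v=[3.0000 1.0000]
Step 2: x=[6.2500 10.0000] v=[3.5000 1.0000]
Step 3: x=[6.7500 11.1250] v=[1.0000 2.2500]
Step 4: x=[6.0625 12.5625] v=[-1.3750 2.8750]
Step 5: x=[5.5938 13.2500] v=[-0.9375 1.3750]
Step 6: x=[6.1563 12.6094] v=[1.1249 -1.2812]
Step 7: x=[6.8672 11.2423] v=[1.4217 -2.7343]
Max displacement = 3.2500

Answer: 3.2500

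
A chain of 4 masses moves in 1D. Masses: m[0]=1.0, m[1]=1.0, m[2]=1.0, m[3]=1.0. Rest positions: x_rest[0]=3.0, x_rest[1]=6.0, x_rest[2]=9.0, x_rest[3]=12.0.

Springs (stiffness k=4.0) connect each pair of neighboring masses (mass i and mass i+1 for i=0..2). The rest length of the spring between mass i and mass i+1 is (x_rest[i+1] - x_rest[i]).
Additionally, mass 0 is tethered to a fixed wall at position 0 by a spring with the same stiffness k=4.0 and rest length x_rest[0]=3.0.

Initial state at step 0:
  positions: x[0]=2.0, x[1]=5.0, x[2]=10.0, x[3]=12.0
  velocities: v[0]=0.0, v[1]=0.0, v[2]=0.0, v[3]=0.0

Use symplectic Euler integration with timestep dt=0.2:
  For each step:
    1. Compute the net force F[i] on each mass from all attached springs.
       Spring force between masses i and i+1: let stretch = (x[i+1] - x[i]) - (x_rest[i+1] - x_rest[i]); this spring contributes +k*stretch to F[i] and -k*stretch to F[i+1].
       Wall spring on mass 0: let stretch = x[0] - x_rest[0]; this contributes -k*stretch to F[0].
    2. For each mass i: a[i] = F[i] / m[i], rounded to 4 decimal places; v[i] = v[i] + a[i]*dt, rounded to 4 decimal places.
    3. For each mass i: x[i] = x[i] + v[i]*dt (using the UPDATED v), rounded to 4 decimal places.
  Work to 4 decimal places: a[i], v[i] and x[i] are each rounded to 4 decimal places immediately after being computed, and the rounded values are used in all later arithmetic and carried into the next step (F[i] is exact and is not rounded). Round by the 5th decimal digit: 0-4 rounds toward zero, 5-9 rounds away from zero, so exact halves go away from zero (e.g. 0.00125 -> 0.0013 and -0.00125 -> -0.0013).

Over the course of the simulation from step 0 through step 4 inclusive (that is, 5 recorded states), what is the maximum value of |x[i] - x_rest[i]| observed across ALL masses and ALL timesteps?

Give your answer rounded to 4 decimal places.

Answer: 1.0878

Derivation:
Step 0: x=[2.0000 5.0000 10.0000 12.0000] v=[0.0000 0.0000 0.0000 0.0000]
Step 1: x=[2.1600 5.3200 9.5200 12.1600] v=[0.8000 1.6000 -2.4000 0.8000]
Step 2: x=[2.4800 5.8064 8.7904 12.3776] v=[1.6000 2.4320 -3.6480 1.0880]
Step 3: x=[2.9354 6.2380 8.1573 12.5012] v=[2.2771 2.1581 -3.1654 0.6182]
Step 4: x=[3.4496 6.4483 7.9122 12.4098] v=[2.5709 1.0515 -1.2257 -0.4569]
Max displacement = 1.0878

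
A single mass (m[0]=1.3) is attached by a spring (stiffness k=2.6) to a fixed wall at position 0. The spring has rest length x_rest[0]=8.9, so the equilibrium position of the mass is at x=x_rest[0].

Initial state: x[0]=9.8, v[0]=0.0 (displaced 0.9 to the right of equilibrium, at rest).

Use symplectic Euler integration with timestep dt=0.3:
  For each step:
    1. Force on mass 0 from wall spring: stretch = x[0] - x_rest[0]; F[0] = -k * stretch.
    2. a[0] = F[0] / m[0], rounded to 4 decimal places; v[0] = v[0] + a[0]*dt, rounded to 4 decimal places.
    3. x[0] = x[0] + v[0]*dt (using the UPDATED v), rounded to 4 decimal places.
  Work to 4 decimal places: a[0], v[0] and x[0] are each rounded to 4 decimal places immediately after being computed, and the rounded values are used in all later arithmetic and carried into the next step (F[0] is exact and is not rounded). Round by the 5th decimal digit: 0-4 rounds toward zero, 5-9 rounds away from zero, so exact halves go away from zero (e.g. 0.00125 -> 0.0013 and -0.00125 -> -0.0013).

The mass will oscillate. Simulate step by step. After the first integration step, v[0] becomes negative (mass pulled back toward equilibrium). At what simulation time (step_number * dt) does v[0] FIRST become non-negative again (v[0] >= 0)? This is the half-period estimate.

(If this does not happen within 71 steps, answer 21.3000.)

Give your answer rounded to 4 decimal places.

Answer: 2.4000

Derivation:
Step 0: x=[9.8000] v=[0.0000]
Step 1: x=[9.6380] v=[-0.5400]
Step 2: x=[9.3432] v=[-0.9828]
Step 3: x=[8.9686] v=[-1.2487]
Step 4: x=[8.5816] v=[-1.2899]
Step 5: x=[8.2519] v=[-1.0989]
Step 6: x=[8.0389] v=[-0.7100]
Step 7: x=[7.9809] v=[-0.1933]
Step 8: x=[8.0884] v=[0.3582]
First v>=0 after going negative at step 8, time=2.4000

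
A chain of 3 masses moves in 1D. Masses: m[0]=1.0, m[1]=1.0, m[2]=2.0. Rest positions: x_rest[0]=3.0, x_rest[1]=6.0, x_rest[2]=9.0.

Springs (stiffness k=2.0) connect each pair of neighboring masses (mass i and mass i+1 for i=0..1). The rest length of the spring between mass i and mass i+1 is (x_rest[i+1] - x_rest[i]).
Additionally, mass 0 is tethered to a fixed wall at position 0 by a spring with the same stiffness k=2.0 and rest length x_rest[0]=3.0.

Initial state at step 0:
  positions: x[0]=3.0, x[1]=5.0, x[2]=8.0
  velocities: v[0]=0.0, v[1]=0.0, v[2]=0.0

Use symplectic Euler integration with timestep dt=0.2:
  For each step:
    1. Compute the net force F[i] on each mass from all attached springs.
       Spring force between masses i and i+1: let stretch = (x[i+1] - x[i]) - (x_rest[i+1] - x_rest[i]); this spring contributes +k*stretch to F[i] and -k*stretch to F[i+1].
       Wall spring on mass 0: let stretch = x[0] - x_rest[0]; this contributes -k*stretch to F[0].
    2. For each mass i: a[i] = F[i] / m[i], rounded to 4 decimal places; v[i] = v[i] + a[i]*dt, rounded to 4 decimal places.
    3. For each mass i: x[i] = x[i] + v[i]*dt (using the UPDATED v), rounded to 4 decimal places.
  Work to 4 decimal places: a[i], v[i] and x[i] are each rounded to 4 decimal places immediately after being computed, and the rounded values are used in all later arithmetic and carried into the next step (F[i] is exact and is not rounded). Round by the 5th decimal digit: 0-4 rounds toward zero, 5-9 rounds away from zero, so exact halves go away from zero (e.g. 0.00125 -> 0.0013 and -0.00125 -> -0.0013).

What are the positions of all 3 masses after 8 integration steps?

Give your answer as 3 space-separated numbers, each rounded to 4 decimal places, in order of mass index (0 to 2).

Step 0: x=[3.0000 5.0000 8.0000] v=[0.0000 0.0000 0.0000]
Step 1: x=[2.9200 5.0800 8.0000] v=[-0.4000 0.4000 0.0000]
Step 2: x=[2.7792 5.2208 8.0032] v=[-0.7040 0.7040 0.0160]
Step 3: x=[2.6114 5.3889 8.0151] v=[-0.8390 0.8403 0.0595]
Step 4: x=[2.4569 5.5449 8.0420] v=[-0.7726 0.7798 0.1343]
Step 5: x=[2.3529 5.6536 8.0890] v=[-0.5202 0.5434 0.2349]
Step 6: x=[2.3247 5.6931 8.1586] v=[-0.1411 0.1973 0.3478]
Step 7: x=[2.3800 5.6603 8.2495] v=[0.2764 -0.1639 0.4547]
Step 8: x=[2.5073 5.5722 8.3569] v=[0.6365 -0.4403 0.5369]

Answer: 2.5073 5.5722 8.3569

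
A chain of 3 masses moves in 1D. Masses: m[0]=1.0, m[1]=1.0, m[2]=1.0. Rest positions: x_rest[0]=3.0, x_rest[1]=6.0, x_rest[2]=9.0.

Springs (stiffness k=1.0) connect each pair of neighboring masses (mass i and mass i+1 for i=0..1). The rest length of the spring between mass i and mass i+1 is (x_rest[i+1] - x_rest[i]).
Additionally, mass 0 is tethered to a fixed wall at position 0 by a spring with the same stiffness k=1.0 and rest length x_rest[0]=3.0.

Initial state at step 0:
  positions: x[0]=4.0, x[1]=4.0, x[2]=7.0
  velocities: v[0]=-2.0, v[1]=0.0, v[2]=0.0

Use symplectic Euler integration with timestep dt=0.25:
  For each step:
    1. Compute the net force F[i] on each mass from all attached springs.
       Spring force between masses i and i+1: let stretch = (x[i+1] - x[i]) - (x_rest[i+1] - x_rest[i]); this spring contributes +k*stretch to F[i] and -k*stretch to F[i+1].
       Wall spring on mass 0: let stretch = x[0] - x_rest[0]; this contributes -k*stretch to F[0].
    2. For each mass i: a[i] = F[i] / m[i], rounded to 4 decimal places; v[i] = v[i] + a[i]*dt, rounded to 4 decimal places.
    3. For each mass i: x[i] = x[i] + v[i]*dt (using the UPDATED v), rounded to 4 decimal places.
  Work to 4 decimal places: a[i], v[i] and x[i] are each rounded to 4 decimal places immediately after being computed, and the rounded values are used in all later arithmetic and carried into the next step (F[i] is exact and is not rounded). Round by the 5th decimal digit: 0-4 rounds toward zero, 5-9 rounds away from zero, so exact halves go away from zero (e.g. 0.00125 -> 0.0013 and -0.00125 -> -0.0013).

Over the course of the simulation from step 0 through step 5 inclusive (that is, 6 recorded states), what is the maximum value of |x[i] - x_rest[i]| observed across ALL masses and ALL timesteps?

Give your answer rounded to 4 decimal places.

Step 0: x=[4.0000 4.0000 7.0000] v=[-2.0000 0.0000 0.0000]
Step 1: x=[3.2500 4.1875 7.0000] v=[-3.0000 0.7500 0.0000]
Step 2: x=[2.3555 4.4922 7.0117] v=[-3.5781 1.2188 0.0469]
Step 3: x=[1.4473 4.8208 7.0535] v=[-3.6328 1.3145 0.1670]
Step 4: x=[0.6595 5.0781 7.1432] v=[-3.1513 1.0293 0.3588]
Step 5: x=[0.1066 5.1883 7.2913] v=[-2.2115 0.4409 0.5925]
Max displacement = 2.8934

Answer: 2.8934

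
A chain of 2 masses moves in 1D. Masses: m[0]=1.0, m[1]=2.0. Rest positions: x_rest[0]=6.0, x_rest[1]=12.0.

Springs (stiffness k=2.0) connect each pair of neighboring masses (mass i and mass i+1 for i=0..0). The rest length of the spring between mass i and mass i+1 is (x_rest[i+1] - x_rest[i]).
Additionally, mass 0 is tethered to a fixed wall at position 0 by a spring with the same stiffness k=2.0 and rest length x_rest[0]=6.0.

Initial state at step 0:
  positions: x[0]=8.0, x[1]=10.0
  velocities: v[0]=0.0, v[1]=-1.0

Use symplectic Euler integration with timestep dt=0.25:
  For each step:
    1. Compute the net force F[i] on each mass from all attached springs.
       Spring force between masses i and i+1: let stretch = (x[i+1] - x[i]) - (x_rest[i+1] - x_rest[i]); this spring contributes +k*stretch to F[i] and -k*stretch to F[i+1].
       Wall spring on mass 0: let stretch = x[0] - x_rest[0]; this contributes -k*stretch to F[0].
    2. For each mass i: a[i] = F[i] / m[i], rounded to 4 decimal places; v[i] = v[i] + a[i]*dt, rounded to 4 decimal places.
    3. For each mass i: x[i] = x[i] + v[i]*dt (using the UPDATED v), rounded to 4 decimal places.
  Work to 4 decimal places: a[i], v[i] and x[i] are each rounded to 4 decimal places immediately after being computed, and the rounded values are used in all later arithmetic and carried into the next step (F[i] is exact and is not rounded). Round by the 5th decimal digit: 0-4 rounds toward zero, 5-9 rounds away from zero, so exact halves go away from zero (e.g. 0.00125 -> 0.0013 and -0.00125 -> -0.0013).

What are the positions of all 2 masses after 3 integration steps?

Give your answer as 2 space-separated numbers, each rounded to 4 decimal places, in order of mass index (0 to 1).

Answer: 4.4160 10.5146

Derivation:
Step 0: x=[8.0000 10.0000] v=[0.0000 -1.0000]
Step 1: x=[7.2500 10.0000] v=[-3.0000 0.0000]
Step 2: x=[5.9375 10.2031] v=[-5.2500 0.8125]
Step 3: x=[4.4160 10.5146] v=[-6.0860 1.2461]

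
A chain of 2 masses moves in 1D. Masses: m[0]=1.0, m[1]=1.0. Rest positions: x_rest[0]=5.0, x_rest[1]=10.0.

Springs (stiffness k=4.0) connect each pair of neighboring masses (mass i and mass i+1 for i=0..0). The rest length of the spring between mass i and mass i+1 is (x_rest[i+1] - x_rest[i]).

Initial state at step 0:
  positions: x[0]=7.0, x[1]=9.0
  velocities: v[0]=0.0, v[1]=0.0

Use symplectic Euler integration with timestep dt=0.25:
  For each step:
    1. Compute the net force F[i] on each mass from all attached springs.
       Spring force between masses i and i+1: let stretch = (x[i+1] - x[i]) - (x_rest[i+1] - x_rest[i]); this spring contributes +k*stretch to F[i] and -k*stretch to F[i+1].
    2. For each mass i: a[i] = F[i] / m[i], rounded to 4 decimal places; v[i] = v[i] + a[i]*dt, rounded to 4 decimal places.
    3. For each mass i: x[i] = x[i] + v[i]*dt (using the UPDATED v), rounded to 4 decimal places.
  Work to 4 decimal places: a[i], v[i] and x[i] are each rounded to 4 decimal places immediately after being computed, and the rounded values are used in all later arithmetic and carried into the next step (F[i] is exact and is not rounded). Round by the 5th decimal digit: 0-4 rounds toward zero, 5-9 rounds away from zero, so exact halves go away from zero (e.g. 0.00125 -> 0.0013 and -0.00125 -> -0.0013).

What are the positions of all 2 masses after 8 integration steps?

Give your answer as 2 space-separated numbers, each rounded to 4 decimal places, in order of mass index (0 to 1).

Step 0: x=[7.0000 9.0000] v=[0.0000 0.0000]
Step 1: x=[6.2500 9.7500] v=[-3.0000 3.0000]
Step 2: x=[5.1250 10.8750] v=[-4.5000 4.5000]
Step 3: x=[4.1875 11.8125] v=[-3.7500 3.7500]
Step 4: x=[3.9063 12.0938] v=[-1.1250 1.1250]
Step 5: x=[4.4219 11.5782] v=[2.0625 -2.0625]
Step 6: x=[5.4766 10.5235] v=[4.2188 -4.2188]
Step 7: x=[6.5430 9.4571] v=[4.2657 -4.2657]
Step 8: x=[7.0880 8.9122] v=[2.1798 -2.1798]

Answer: 7.0880 8.9122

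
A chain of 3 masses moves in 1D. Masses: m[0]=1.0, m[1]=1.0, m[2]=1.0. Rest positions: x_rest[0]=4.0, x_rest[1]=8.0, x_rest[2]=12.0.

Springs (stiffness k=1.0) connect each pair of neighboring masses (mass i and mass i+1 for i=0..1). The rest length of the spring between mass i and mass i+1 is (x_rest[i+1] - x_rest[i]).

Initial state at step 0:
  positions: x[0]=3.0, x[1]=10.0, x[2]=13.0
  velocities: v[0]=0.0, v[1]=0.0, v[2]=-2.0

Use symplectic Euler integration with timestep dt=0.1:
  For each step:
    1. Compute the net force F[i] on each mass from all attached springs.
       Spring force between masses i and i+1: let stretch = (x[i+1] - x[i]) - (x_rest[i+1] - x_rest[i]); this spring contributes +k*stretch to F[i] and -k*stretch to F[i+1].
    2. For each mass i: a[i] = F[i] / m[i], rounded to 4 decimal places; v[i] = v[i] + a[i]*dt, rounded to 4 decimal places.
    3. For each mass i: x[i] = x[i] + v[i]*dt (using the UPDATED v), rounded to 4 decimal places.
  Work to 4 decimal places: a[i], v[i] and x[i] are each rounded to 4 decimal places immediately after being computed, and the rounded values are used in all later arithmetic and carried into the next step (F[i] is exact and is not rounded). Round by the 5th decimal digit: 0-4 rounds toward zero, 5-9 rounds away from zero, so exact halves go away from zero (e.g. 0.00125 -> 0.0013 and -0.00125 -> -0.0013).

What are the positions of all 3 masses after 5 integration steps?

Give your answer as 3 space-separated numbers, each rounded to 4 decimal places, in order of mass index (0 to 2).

Step 0: x=[3.0000 10.0000 13.0000] v=[0.0000 0.0000 -2.0000]
Step 1: x=[3.0300 9.9600 12.8100] v=[0.3000 -0.4000 -1.9000]
Step 2: x=[3.0893 9.8792 12.6315] v=[0.5930 -0.8080 -1.7850]
Step 3: x=[3.1765 9.7580 12.4655] v=[0.8720 -1.2118 -1.6602]
Step 4: x=[3.2895 9.5981 12.3124] v=[1.1302 -1.5992 -1.5310]
Step 5: x=[3.4256 9.4022 12.1722] v=[1.3611 -1.9586 -1.4024]

Answer: 3.4256 9.4022 12.1722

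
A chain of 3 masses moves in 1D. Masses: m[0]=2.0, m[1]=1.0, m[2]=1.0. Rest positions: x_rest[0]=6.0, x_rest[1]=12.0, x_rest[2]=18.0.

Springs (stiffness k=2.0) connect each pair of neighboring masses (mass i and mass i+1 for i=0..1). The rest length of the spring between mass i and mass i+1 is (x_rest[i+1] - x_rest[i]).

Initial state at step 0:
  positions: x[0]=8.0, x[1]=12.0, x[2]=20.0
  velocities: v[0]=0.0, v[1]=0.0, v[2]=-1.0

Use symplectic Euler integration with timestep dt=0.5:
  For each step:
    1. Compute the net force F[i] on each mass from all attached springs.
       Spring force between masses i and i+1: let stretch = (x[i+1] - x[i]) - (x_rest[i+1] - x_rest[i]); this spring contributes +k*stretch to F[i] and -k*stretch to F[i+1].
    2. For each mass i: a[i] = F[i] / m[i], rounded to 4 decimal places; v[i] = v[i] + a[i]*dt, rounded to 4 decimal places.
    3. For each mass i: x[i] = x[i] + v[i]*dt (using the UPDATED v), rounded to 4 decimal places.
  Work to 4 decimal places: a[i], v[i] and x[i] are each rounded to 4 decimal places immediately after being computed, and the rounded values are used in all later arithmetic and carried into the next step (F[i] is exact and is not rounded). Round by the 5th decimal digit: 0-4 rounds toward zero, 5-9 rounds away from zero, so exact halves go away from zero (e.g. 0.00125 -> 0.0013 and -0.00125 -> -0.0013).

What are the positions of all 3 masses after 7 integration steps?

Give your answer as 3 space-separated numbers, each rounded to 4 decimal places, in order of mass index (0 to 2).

Answer: 5.9209 14.6249 18.0339

Derivation:
Step 0: x=[8.0000 12.0000 20.0000] v=[0.0000 0.0000 -1.0000]
Step 1: x=[7.5000 14.0000 18.5000] v=[-1.0000 4.0000 -3.0000]
Step 2: x=[7.1250 15.0000 17.7500] v=[-0.7500 2.0000 -1.5000]
Step 3: x=[7.2188 13.4375 18.6250] v=[0.1875 -3.1250 1.7500]
Step 4: x=[7.3673 11.3594 19.9063] v=[0.2969 -4.1562 2.5625]
Step 5: x=[7.0138 11.5587 19.9141] v=[-0.7071 0.3986 0.0156]
Step 6: x=[6.2965 13.6633 18.7442] v=[-1.4347 4.2091 -2.3398]
Step 7: x=[5.9209 14.6249 18.0339] v=[-0.7513 1.9232 -1.4207]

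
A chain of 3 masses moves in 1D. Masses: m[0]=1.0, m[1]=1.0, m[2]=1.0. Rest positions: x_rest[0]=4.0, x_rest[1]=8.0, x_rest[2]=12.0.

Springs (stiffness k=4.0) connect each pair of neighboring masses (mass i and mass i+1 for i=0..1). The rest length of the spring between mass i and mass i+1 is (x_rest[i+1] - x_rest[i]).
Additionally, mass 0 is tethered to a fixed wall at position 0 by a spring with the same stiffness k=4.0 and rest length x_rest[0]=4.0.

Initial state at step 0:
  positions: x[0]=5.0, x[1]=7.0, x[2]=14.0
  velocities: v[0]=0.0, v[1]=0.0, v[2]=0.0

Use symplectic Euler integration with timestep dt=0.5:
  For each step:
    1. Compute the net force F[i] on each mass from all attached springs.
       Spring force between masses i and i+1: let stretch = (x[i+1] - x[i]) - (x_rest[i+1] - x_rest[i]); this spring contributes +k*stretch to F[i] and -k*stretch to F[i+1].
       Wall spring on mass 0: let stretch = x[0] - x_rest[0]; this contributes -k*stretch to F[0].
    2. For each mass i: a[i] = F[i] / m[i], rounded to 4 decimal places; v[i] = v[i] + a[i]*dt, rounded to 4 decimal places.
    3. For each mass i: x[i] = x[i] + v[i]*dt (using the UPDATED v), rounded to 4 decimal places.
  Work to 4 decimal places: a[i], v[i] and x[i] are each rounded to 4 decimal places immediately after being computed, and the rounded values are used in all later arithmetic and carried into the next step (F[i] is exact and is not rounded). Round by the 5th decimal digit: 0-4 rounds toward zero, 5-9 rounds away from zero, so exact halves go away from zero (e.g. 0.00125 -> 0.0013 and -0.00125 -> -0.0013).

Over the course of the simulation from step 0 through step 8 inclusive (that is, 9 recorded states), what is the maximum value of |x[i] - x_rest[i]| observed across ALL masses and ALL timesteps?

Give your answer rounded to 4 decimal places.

Answer: 4.0000

Derivation:
Step 0: x=[5.0000 7.0000 14.0000] v=[0.0000 0.0000 0.0000]
Step 1: x=[2.0000 12.0000 11.0000] v=[-6.0000 10.0000 -6.0000]
Step 2: x=[7.0000 6.0000 13.0000] v=[10.0000 -12.0000 4.0000]
Step 3: x=[4.0000 8.0000 12.0000] v=[-6.0000 4.0000 -2.0000]
Step 4: x=[1.0000 10.0000 11.0000] v=[-6.0000 4.0000 -2.0000]
Step 5: x=[6.0000 4.0000 13.0000] v=[10.0000 -12.0000 4.0000]
Step 6: x=[3.0000 9.0000 10.0000] v=[-6.0000 10.0000 -6.0000]
Step 7: x=[3.0000 9.0000 10.0000] v=[0.0000 0.0000 0.0000]
Step 8: x=[6.0000 4.0000 13.0000] v=[6.0000 -10.0000 6.0000]
Max displacement = 4.0000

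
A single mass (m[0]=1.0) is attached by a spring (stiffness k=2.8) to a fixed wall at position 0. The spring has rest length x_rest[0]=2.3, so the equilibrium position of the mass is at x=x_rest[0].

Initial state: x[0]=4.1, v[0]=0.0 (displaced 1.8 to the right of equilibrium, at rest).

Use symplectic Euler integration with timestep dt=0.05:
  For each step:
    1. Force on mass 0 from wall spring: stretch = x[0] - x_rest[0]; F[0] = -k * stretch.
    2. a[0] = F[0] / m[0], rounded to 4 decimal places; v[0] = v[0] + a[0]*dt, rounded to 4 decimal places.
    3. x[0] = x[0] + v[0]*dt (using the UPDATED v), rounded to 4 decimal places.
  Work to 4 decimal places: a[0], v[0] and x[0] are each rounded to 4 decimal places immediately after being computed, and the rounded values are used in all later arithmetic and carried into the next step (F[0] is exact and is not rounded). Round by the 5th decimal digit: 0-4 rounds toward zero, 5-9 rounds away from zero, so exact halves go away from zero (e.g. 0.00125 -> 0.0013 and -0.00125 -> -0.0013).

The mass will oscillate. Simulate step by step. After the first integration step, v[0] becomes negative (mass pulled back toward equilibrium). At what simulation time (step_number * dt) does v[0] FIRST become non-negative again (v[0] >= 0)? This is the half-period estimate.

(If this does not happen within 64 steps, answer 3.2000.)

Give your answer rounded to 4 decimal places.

Step 0: x=[4.1000] v=[0.0000]
Step 1: x=[4.0874] v=[-0.2520]
Step 2: x=[4.0623] v=[-0.5022]
Step 3: x=[4.0249] v=[-0.7489]
Step 4: x=[3.9754] v=[-0.9904]
Step 5: x=[3.9142] v=[-1.2250]
Step 6: x=[3.8417] v=[-1.4510]
Step 7: x=[3.7584] v=[-1.6668]
Step 8: x=[3.6649] v=[-1.8710]
Step 9: x=[3.5618] v=[-2.0621]
Step 10: x=[3.4499] v=[-2.2388]
Step 11: x=[3.3299] v=[-2.3998]
Step 12: x=[3.2027] v=[-2.5440]
Step 13: x=[3.0692] v=[-2.6704]
Step 14: x=[2.9303] v=[-2.7781]
Step 15: x=[2.7870] v=[-2.8663]
Step 16: x=[2.6403] v=[-2.9345]
Step 17: x=[2.4912] v=[-2.9821]
Step 18: x=[2.3408] v=[-3.0089]
Step 19: x=[2.1901] v=[-3.0146]
Step 20: x=[2.0401] v=[-2.9992]
Step 21: x=[1.8920] v=[-2.9628]
Step 22: x=[1.7467] v=[-2.9057]
Step 23: x=[1.6053] v=[-2.8282]
Step 24: x=[1.4688] v=[-2.7309]
Step 25: x=[1.3381] v=[-2.6145]
Step 26: x=[1.2141] v=[-2.4798]
Step 27: x=[1.0977] v=[-2.3278]
Step 28: x=[0.9897] v=[-2.1595]
Step 29: x=[0.8909] v=[-1.9761]
Step 30: x=[0.8020] v=[-1.7788]
Step 31: x=[0.7235] v=[-1.5691]
Step 32: x=[0.6561] v=[-1.3484]
Step 33: x=[0.6002] v=[-1.1183]
Step 34: x=[0.5562] v=[-0.8803]
Step 35: x=[0.5244] v=[-0.6362]
Step 36: x=[0.5050] v=[-0.3876]
Step 37: x=[0.4982] v=[-0.1363]
Step 38: x=[0.5040] v=[0.1160]
First v>=0 after going negative at step 38, time=1.9000

Answer: 1.9000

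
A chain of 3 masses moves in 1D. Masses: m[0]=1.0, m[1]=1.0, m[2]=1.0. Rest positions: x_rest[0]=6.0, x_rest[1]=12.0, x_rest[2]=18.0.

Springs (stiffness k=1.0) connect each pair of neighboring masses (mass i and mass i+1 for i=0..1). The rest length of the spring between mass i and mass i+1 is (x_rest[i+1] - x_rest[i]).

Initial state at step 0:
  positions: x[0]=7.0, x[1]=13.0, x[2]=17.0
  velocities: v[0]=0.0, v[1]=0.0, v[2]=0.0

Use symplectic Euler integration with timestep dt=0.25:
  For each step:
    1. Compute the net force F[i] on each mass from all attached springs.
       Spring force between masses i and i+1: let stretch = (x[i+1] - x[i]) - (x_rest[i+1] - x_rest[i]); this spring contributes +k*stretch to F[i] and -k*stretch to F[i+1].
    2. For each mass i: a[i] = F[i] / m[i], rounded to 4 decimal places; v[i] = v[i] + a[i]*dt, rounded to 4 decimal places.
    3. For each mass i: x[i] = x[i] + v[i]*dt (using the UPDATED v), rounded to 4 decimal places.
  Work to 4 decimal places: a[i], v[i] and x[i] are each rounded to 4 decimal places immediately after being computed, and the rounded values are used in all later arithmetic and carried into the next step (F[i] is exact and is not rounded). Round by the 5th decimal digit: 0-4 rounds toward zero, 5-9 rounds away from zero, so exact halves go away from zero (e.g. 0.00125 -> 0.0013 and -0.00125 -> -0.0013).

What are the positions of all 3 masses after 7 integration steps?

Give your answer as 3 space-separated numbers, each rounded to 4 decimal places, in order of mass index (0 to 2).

Step 0: x=[7.0000 13.0000 17.0000] v=[0.0000 0.0000 0.0000]
Step 1: x=[7.0000 12.8750 17.1250] v=[0.0000 -0.5000 0.5000]
Step 2: x=[6.9922 12.6484 17.3594] v=[-0.0313 -0.9063 0.9375]
Step 3: x=[6.9629 12.3628 17.6744] v=[-0.1173 -1.1426 1.2598]
Step 4: x=[6.8961 12.0716 18.0324] v=[-0.2673 -1.1647 1.4319]
Step 5: x=[6.7778 11.8295 18.3928] v=[-0.4734 -0.9684 1.4417]
Step 6: x=[6.6002 11.6819 18.7180] v=[-0.7105 -0.5905 1.3009]
Step 7: x=[6.3652 11.6564 18.9785] v=[-0.9401 -0.1019 1.0419]

Answer: 6.3652 11.6564 18.9785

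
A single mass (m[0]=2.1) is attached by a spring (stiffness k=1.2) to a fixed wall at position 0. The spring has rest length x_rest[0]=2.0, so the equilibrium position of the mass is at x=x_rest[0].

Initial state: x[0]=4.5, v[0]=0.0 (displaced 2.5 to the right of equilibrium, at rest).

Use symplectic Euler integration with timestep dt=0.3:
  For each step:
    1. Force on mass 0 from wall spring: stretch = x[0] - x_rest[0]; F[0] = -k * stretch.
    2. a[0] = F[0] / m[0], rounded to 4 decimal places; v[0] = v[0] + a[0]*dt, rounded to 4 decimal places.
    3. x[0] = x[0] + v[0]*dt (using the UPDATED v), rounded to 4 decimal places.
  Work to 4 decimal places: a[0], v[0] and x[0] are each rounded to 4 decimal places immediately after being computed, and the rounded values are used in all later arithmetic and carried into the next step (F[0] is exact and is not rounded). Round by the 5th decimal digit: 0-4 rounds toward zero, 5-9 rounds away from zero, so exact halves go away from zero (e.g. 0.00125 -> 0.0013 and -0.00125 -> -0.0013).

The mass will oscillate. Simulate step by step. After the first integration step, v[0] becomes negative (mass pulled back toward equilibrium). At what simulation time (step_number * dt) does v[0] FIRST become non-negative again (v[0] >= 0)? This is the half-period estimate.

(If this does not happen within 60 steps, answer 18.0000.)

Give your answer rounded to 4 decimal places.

Step 0: x=[4.5000] v=[0.0000]
Step 1: x=[4.3714] v=[-0.4286]
Step 2: x=[4.1209] v=[-0.8351]
Step 3: x=[3.7613] v=[-1.1987]
Step 4: x=[3.3111] v=[-1.5007]
Step 5: x=[2.7935] v=[-1.7255]
Step 6: x=[2.2351] v=[-1.8615]
Step 7: x=[1.6646] v=[-1.9018]
Step 8: x=[1.1113] v=[-1.8443]
Step 9: x=[0.6037] v=[-1.6920]
Step 10: x=[0.1679] v=[-1.4526]
Step 11: x=[-0.1737] v=[-1.1385]
Step 12: x=[-0.4035] v=[-0.7659]
Step 13: x=[-0.5097] v=[-0.3539]
Step 14: x=[-0.4868] v=[0.0763]
First v>=0 after going negative at step 14, time=4.2000

Answer: 4.2000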